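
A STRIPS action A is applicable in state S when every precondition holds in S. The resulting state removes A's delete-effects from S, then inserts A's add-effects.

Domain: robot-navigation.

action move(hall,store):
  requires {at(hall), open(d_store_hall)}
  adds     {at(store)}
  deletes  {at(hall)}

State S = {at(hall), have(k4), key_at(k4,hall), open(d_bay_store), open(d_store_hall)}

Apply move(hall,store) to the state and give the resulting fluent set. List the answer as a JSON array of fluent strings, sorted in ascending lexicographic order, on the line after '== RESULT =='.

Progress:
  pre ⊆ S: {at(hall), open(d_store_hall)} ⊆ S  — applicable
  S \ del = {have(k4), key_at(k4,hall), open(d_bay_store), open(d_store_hall)}
  ∪ add   = {at(store), have(k4), key_at(k4,hall), open(d_bay_store), open(d_store_hall)}

== RESULT ==
["at(store)", "have(k4)", "key_at(k4,hall)", "open(d_bay_store)", "open(d_store_hall)"]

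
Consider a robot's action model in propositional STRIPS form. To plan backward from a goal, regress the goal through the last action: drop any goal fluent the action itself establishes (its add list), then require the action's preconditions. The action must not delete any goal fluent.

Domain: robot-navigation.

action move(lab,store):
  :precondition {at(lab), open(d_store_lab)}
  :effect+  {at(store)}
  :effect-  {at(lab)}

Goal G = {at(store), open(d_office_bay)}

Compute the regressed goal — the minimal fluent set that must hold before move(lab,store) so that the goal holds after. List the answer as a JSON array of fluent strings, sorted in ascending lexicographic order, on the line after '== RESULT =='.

Regress:
  G ∩ del = {}  (empty — regression defined)
  G \ add = {at(store), open(d_office_bay)} \ {at(store)} = {open(d_office_bay)}
  ∪ pre   = {open(d_office_bay)} ∪ {at(lab), open(d_store_lab)}
          = {at(lab), open(d_office_bay), open(d_store_lab)}

== RESULT ==
["at(lab)", "open(d_office_bay)", "open(d_store_lab)"]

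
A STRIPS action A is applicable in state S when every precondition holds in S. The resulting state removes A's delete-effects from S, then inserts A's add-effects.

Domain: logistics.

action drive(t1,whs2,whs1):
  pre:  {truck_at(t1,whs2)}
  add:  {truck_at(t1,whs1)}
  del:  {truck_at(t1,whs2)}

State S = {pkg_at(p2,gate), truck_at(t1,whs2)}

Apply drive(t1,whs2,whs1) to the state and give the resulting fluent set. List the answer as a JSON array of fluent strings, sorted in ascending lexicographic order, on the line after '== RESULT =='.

Progress:
  pre ⊆ S: {truck_at(t1,whs2)} ⊆ S  — applicable
  S \ del = {pkg_at(p2,gate)}
  ∪ add   = {pkg_at(p2,gate), truck_at(t1,whs1)}

== RESULT ==
["pkg_at(p2,gate)", "truck_at(t1,whs1)"]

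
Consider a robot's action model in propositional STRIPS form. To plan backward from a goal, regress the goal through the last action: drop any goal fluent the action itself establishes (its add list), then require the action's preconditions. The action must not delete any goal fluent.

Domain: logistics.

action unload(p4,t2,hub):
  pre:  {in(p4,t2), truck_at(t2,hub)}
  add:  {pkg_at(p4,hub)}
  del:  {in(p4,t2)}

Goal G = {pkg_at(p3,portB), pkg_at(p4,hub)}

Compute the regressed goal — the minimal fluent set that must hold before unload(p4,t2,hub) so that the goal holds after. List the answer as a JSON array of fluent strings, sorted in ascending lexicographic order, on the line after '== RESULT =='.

Regress:
  G ∩ del = {}  (empty — regression defined)
  G \ add = {pkg_at(p3,portB), pkg_at(p4,hub)} \ {pkg_at(p4,hub)} = {pkg_at(p3,portB)}
  ∪ pre   = {pkg_at(p3,portB)} ∪ {in(p4,t2), truck_at(t2,hub)}
          = {in(p4,t2), pkg_at(p3,portB), truck_at(t2,hub)}

== RESULT ==
["in(p4,t2)", "pkg_at(p3,portB)", "truck_at(t2,hub)"]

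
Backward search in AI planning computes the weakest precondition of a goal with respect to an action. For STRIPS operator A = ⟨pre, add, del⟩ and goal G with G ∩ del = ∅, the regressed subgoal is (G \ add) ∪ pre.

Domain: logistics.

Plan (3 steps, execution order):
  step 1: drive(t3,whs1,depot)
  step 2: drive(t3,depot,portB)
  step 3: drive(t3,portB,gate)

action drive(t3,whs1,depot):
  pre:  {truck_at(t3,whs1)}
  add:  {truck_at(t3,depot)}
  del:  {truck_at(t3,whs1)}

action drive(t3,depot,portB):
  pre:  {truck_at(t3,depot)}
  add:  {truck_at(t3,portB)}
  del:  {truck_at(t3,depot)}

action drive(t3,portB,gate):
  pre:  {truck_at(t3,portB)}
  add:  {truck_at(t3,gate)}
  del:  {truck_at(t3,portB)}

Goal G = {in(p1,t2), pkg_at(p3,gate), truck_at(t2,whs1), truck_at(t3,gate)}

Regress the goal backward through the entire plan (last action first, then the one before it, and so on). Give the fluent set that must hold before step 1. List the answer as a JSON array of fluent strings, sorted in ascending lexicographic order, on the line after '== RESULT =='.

Work backward from the goal:
  through step 3 (drive(t3,portB,gate)): drop {truck_at(t3,gate)}, keep {in(p1,t2), pkg_at(p3,gate), truck_at(t2,whs1)}, require {truck_at(t3,portB)}
    → {in(p1,t2), pkg_at(p3,gate), truck_at(t2,whs1), truck_at(t3,portB)}
  through step 2 (drive(t3,depot,portB)): drop {truck_at(t3,portB)}, keep {in(p1,t2), pkg_at(p3,gate), truck_at(t2,whs1)}, require {truck_at(t3,depot)}
    → {in(p1,t2), pkg_at(p3,gate), truck_at(t2,whs1), truck_at(t3,depot)}
  through step 1 (drive(t3,whs1,depot)): drop {truck_at(t3,depot)}, keep {in(p1,t2), pkg_at(p3,gate), truck_at(t2,whs1)}, require {truck_at(t3,whs1)}
    → {in(p1,t2), pkg_at(p3,gate), truck_at(t2,whs1), truck_at(t3,whs1)}

== RESULT ==
["in(p1,t2)", "pkg_at(p3,gate)", "truck_at(t2,whs1)", "truck_at(t3,whs1)"]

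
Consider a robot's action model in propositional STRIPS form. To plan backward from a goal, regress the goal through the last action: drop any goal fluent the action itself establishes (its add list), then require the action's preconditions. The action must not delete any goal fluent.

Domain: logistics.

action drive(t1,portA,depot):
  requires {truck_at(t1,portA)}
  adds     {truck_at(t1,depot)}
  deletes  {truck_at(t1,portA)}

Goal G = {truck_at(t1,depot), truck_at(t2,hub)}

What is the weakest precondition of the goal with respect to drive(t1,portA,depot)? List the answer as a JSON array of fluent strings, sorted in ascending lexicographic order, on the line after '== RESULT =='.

Compute (G \ add) ∪ pre:
  G ∩ del = {}  (empty — regression defined)
  G \ add = {truck_at(t1,depot), truck_at(t2,hub)} \ {truck_at(t1,depot)} = {truck_at(t2,hub)}
  ∪ pre   = {truck_at(t2,hub)} ∪ {truck_at(t1,portA)}
          = {truck_at(t1,portA), truck_at(t2,hub)}

== RESULT ==
["truck_at(t1,portA)", "truck_at(t2,hub)"]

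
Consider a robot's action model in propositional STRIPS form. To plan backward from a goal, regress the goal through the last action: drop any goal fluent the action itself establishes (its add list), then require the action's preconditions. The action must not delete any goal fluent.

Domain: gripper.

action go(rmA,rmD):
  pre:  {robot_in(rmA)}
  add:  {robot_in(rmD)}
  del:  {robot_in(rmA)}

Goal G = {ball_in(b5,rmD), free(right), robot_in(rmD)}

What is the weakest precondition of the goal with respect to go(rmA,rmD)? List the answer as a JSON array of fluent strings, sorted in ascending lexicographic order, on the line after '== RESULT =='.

Regress:
  G ∩ del = {}  (empty — regression defined)
  G \ add = {ball_in(b5,rmD), free(right), robot_in(rmD)} \ {robot_in(rmD)} = {ball_in(b5,rmD), free(right)}
  ∪ pre   = {ball_in(b5,rmD), free(right)} ∪ {robot_in(rmA)}
          = {ball_in(b5,rmD), free(right), robot_in(rmA)}

== RESULT ==
["ball_in(b5,rmD)", "free(right)", "robot_in(rmA)"]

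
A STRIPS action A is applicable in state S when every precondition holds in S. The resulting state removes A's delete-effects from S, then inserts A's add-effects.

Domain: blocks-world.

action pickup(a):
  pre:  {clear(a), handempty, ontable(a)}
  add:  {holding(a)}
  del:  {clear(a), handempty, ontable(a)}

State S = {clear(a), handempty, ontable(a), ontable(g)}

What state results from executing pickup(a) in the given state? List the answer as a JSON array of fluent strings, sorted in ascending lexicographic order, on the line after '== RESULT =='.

Progress:
  pre ⊆ S: {clear(a), handempty, ontable(a)} ⊆ S  — applicable
  S \ del = {ontable(g)}
  ∪ add   = {holding(a), ontable(g)}

== RESULT ==
["holding(a)", "ontable(g)"]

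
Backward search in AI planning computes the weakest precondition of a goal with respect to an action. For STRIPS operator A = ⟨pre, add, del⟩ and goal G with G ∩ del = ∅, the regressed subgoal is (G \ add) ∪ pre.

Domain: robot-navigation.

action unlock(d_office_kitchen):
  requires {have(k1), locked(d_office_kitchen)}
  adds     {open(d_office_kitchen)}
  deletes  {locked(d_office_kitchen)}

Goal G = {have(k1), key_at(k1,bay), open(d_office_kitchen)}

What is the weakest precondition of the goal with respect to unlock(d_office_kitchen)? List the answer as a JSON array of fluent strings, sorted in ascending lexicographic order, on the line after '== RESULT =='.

Compute (G \ add) ∪ pre:
  G ∩ del = {}  (empty — regression defined)
  G \ add = {have(k1), key_at(k1,bay), open(d_office_kitchen)} \ {open(d_office_kitchen)} = {have(k1), key_at(k1,bay)}
  ∪ pre   = {have(k1), key_at(k1,bay)} ∪ {have(k1), locked(d_office_kitchen)}
          = {have(k1), key_at(k1,bay), locked(d_office_kitchen)}

== RESULT ==
["have(k1)", "key_at(k1,bay)", "locked(d_office_kitchen)"]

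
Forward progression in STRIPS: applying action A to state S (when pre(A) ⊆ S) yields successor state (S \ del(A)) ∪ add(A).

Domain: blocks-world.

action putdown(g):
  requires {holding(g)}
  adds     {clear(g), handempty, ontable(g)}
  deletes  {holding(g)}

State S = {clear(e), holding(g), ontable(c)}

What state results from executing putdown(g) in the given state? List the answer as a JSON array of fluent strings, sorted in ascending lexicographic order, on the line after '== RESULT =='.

Compute (S \ del) ∪ add:
  pre ⊆ S: {holding(g)} ⊆ S  — applicable
  S \ del = {clear(e), ontable(c)}
  ∪ add   = {clear(e), clear(g), handempty, ontable(c), ontable(g)}

== RESULT ==
["clear(e)", "clear(g)", "handempty", "ontable(c)", "ontable(g)"]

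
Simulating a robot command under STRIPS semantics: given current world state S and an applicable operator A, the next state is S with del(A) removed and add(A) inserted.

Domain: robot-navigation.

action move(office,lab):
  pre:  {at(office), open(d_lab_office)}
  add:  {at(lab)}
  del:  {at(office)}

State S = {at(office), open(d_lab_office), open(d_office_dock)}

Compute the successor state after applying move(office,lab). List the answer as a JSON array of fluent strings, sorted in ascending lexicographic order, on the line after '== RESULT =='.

Compute (S \ del) ∪ add:
  pre ⊆ S: {at(office), open(d_lab_office)} ⊆ S  — applicable
  S \ del = {open(d_lab_office), open(d_office_dock)}
  ∪ add   = {at(lab), open(d_lab_office), open(d_office_dock)}

== RESULT ==
["at(lab)", "open(d_lab_office)", "open(d_office_dock)"]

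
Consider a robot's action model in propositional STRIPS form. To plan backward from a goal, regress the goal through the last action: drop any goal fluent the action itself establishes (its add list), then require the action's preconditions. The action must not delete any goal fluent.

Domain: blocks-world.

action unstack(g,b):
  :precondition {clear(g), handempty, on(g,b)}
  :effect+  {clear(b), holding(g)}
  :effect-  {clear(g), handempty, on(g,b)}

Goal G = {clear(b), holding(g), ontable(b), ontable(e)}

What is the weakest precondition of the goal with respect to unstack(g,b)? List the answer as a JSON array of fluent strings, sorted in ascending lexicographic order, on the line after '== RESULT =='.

Regress:
  G ∩ del = {}  (empty — regression defined)
  G \ add = {clear(b), holding(g), ontable(b), ontable(e)} \ {clear(b), holding(g)} = {ontable(b), ontable(e)}
  ∪ pre   = {ontable(b), ontable(e)} ∪ {clear(g), handempty, on(g,b)}
          = {clear(g), handempty, on(g,b), ontable(b), ontable(e)}

== RESULT ==
["clear(g)", "handempty", "on(g,b)", "ontable(b)", "ontable(e)"]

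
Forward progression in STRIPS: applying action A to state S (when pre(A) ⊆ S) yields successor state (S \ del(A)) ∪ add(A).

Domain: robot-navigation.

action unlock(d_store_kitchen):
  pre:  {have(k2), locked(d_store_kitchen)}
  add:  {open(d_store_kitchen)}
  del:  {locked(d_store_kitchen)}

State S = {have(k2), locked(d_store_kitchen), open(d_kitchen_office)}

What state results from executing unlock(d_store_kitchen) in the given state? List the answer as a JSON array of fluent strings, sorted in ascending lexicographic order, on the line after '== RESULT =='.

Compute (S \ del) ∪ add:
  pre ⊆ S: {have(k2), locked(d_store_kitchen)} ⊆ S  — applicable
  S \ del = {have(k2), open(d_kitchen_office)}
  ∪ add   = {have(k2), open(d_kitchen_office), open(d_store_kitchen)}

== RESULT ==
["have(k2)", "open(d_kitchen_office)", "open(d_store_kitchen)"]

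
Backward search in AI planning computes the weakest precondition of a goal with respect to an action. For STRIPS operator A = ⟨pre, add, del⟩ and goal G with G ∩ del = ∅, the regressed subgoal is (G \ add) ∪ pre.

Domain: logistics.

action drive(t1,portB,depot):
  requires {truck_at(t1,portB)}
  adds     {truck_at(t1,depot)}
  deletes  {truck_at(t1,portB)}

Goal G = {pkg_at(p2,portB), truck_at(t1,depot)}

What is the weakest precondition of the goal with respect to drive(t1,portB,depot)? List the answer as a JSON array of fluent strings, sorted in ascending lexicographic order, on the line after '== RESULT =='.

Compute (G \ add) ∪ pre:
  G ∩ del = {}  (empty — regression defined)
  G \ add = {pkg_at(p2,portB), truck_at(t1,depot)} \ {truck_at(t1,depot)} = {pkg_at(p2,portB)}
  ∪ pre   = {pkg_at(p2,portB)} ∪ {truck_at(t1,portB)}
          = {pkg_at(p2,portB), truck_at(t1,portB)}

== RESULT ==
["pkg_at(p2,portB)", "truck_at(t1,portB)"]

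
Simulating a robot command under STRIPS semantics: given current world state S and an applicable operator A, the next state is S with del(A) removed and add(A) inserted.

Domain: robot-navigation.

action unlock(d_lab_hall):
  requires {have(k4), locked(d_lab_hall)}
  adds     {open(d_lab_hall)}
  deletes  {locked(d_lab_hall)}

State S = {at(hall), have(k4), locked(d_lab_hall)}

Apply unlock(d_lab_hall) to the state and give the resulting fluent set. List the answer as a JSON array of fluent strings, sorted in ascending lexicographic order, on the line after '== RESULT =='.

Compute (S \ del) ∪ add:
  pre ⊆ S: {have(k4), locked(d_lab_hall)} ⊆ S  — applicable
  S \ del = {at(hall), have(k4)}
  ∪ add   = {at(hall), have(k4), open(d_lab_hall)}

== RESULT ==
["at(hall)", "have(k4)", "open(d_lab_hall)"]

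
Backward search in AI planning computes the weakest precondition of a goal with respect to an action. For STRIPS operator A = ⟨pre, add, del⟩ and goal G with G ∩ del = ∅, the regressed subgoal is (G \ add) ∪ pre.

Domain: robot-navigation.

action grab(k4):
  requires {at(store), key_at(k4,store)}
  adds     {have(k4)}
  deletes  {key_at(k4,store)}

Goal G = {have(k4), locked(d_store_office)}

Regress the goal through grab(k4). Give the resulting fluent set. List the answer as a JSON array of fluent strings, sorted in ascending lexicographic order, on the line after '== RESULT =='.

Regress:
  G ∩ del = {}  (empty — regression defined)
  G \ add = {have(k4), locked(d_store_office)} \ {have(k4)} = {locked(d_store_office)}
  ∪ pre   = {locked(d_store_office)} ∪ {at(store), key_at(k4,store)}
          = {at(store), key_at(k4,store), locked(d_store_office)}

== RESULT ==
["at(store)", "key_at(k4,store)", "locked(d_store_office)"]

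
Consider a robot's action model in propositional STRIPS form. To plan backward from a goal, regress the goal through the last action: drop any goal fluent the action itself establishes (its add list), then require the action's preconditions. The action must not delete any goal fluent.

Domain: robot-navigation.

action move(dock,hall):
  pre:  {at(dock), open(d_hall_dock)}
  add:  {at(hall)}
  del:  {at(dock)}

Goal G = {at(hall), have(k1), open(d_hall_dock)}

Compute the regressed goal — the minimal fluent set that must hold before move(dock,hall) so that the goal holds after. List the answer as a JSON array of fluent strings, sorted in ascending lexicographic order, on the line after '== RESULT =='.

Compute (G \ add) ∪ pre:
  G ∩ del = {}  (empty — regression defined)
  G \ add = {at(hall), have(k1), open(d_hall_dock)} \ {at(hall)} = {have(k1), open(d_hall_dock)}
  ∪ pre   = {have(k1), open(d_hall_dock)} ∪ {at(dock), open(d_hall_dock)}
          = {at(dock), have(k1), open(d_hall_dock)}

== RESULT ==
["at(dock)", "have(k1)", "open(d_hall_dock)"]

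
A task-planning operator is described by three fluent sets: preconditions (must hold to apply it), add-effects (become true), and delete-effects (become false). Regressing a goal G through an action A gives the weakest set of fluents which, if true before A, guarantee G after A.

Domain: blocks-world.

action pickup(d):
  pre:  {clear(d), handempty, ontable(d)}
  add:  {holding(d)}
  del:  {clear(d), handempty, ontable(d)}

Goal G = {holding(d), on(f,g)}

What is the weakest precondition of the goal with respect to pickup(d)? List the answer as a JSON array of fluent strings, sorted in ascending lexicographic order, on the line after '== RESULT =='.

Regress:
  G ∩ del = {}  (empty — regression defined)
  G \ add = {holding(d), on(f,g)} \ {holding(d)} = {on(f,g)}
  ∪ pre   = {on(f,g)} ∪ {clear(d), handempty, ontable(d)}
          = {clear(d), handempty, on(f,g), ontable(d)}

== RESULT ==
["clear(d)", "handempty", "on(f,g)", "ontable(d)"]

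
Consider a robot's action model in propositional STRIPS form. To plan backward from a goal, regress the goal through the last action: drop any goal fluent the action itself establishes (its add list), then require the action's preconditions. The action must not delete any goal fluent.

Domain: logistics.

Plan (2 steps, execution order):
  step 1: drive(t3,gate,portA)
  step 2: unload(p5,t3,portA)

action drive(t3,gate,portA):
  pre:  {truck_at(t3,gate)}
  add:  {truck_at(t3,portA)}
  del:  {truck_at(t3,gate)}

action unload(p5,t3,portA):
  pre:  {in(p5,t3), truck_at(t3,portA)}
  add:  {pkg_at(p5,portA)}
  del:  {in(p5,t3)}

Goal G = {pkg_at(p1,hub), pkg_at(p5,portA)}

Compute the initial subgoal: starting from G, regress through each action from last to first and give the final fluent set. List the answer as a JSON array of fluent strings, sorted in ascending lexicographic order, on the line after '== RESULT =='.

Regress step by step:
  through step 2 (unload(p5,t3,portA)): drop {pkg_at(p5,portA)}, keep {pkg_at(p1,hub)}, require {in(p5,t3), truck_at(t3,portA)}
    → {in(p5,t3), pkg_at(p1,hub), truck_at(t3,portA)}
  through step 1 (drive(t3,gate,portA)): drop {truck_at(t3,portA)}, keep {in(p5,t3), pkg_at(p1,hub)}, require {truck_at(t3,gate)}
    → {in(p5,t3), pkg_at(p1,hub), truck_at(t3,gate)}

== RESULT ==
["in(p5,t3)", "pkg_at(p1,hub)", "truck_at(t3,gate)"]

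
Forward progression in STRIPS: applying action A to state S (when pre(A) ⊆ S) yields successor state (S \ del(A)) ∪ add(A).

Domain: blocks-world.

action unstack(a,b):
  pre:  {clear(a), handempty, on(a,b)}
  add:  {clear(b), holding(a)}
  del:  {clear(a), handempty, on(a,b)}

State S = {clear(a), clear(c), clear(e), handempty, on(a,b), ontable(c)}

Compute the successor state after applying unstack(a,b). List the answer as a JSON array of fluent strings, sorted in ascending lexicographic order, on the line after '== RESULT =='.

Progress:
  pre ⊆ S: {clear(a), handempty, on(a,b)} ⊆ S  — applicable
  S \ del = {clear(c), clear(e), ontable(c)}
  ∪ add   = {clear(b), clear(c), clear(e), holding(a), ontable(c)}

== RESULT ==
["clear(b)", "clear(c)", "clear(e)", "holding(a)", "ontable(c)"]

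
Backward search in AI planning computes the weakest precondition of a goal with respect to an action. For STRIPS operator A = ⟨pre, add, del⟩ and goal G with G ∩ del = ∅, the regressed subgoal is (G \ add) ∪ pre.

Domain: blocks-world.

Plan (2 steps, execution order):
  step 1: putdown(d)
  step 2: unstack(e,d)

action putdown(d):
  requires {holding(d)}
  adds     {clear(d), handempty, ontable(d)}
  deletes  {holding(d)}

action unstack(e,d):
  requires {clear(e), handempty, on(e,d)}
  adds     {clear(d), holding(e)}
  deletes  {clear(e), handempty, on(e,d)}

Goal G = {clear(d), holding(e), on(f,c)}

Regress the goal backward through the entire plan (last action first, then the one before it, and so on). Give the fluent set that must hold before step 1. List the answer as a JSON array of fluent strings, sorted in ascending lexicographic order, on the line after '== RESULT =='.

Work backward from the goal:
  through step 2 (unstack(e,d)): drop {clear(d), holding(e)}, keep {on(f,c)}, require {clear(e), handempty, on(e,d)}
    → {clear(e), handempty, on(e,d), on(f,c)}
  through step 1 (putdown(d)): drop {handempty}, keep {clear(e), on(e,d), on(f,c)}, require {holding(d)}
    → {clear(e), holding(d), on(e,d), on(f,c)}

== RESULT ==
["clear(e)", "holding(d)", "on(e,d)", "on(f,c)"]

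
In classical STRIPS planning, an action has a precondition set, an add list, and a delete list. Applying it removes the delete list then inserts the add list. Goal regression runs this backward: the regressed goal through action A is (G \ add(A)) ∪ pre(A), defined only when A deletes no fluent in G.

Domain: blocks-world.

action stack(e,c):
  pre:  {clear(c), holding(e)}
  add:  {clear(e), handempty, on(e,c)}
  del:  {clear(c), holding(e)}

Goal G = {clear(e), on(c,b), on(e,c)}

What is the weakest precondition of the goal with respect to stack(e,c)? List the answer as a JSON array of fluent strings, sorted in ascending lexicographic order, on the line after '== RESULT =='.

Compute (G \ add) ∪ pre:
  G ∩ del = {}  (empty — regression defined)
  G \ add = {clear(e), on(c,b), on(e,c)} \ {clear(e), handempty, on(e,c)} = {on(c,b)}
  ∪ pre   = {on(c,b)} ∪ {clear(c), holding(e)}
          = {clear(c), holding(e), on(c,b)}

== RESULT ==
["clear(c)", "holding(e)", "on(c,b)"]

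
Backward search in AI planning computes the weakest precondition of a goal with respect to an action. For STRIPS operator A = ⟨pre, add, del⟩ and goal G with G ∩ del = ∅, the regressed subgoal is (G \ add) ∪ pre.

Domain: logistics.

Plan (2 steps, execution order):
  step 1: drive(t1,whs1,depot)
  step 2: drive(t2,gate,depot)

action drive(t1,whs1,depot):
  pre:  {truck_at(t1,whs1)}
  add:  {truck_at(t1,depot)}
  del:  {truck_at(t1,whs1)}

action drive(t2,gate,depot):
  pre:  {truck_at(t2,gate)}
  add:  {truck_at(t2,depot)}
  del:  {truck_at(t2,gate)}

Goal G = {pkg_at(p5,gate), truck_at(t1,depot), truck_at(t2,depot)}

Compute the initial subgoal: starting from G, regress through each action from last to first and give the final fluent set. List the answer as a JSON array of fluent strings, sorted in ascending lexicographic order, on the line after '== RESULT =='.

Work backward from the goal:
  through step 2 (drive(t2,gate,depot)): drop {truck_at(t2,depot)}, keep {pkg_at(p5,gate), truck_at(t1,depot)}, require {truck_at(t2,gate)}
    → {pkg_at(p5,gate), truck_at(t1,depot), truck_at(t2,gate)}
  through step 1 (drive(t1,whs1,depot)): drop {truck_at(t1,depot)}, keep {pkg_at(p5,gate), truck_at(t2,gate)}, require {truck_at(t1,whs1)}
    → {pkg_at(p5,gate), truck_at(t1,whs1), truck_at(t2,gate)}

== RESULT ==
["pkg_at(p5,gate)", "truck_at(t1,whs1)", "truck_at(t2,gate)"]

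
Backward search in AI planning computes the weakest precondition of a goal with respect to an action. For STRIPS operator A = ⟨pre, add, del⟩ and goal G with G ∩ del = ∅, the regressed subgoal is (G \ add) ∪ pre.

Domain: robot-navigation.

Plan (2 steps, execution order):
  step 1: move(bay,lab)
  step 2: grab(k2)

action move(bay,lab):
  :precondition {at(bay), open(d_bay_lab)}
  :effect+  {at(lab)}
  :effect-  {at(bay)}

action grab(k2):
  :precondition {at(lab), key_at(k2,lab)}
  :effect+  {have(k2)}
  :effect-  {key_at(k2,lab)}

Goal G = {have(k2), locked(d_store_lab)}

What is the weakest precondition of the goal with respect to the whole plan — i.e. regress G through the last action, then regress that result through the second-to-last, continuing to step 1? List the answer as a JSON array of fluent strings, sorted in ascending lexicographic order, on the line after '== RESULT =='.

Work backward from the goal:
  through step 2 (grab(k2)): drop {have(k2)}, keep {locked(d_store_lab)}, require {at(lab), key_at(k2,lab)}
    → {at(lab), key_at(k2,lab), locked(d_store_lab)}
  through step 1 (move(bay,lab)): drop {at(lab)}, keep {key_at(k2,lab), locked(d_store_lab)}, require {at(bay), open(d_bay_lab)}
    → {at(bay), key_at(k2,lab), locked(d_store_lab), open(d_bay_lab)}

== RESULT ==
["at(bay)", "key_at(k2,lab)", "locked(d_store_lab)", "open(d_bay_lab)"]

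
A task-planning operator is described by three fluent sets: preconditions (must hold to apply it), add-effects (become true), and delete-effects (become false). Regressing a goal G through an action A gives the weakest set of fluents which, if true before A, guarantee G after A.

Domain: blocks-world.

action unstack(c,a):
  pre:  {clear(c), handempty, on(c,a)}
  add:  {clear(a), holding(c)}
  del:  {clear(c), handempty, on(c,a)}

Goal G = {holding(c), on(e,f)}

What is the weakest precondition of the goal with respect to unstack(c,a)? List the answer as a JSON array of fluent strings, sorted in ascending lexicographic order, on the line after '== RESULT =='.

Compute (G \ add) ∪ pre:
  G ∩ del = {}  (empty — regression defined)
  G \ add = {holding(c), on(e,f)} \ {clear(a), holding(c)} = {on(e,f)}
  ∪ pre   = {on(e,f)} ∪ {clear(c), handempty, on(c,a)}
          = {clear(c), handempty, on(c,a), on(e,f)}

== RESULT ==
["clear(c)", "handempty", "on(c,a)", "on(e,f)"]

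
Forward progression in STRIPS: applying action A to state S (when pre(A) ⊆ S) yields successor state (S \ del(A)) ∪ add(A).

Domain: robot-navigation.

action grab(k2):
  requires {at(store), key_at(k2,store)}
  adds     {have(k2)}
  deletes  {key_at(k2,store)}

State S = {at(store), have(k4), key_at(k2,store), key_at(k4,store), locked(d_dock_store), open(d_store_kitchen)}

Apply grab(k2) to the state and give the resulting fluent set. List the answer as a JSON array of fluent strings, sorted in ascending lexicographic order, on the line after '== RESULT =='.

Compute (S \ del) ∪ add:
  pre ⊆ S: {at(store), key_at(k2,store)} ⊆ S  — applicable
  S \ del = {at(store), have(k4), key_at(k4,store), locked(d_dock_store), open(d_store_kitchen)}
  ∪ add   = {at(store), have(k2), have(k4), key_at(k4,store), locked(d_dock_store), open(d_store_kitchen)}

== RESULT ==
["at(store)", "have(k2)", "have(k4)", "key_at(k4,store)", "locked(d_dock_store)", "open(d_store_kitchen)"]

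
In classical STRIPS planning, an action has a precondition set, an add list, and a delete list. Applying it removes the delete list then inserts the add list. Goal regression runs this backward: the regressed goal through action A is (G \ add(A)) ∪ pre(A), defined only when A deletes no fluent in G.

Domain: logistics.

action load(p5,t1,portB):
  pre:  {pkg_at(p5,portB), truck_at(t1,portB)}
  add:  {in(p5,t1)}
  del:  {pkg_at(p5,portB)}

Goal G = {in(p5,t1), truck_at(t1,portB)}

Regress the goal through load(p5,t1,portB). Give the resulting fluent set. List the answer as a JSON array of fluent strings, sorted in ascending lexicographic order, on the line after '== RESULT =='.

Compute (G \ add) ∪ pre:
  G ∩ del = {}  (empty — regression defined)
  G \ add = {in(p5,t1), truck_at(t1,portB)} \ {in(p5,t1)} = {truck_at(t1,portB)}
  ∪ pre   = {truck_at(t1,portB)} ∪ {pkg_at(p5,portB), truck_at(t1,portB)}
          = {pkg_at(p5,portB), truck_at(t1,portB)}

== RESULT ==
["pkg_at(p5,portB)", "truck_at(t1,portB)"]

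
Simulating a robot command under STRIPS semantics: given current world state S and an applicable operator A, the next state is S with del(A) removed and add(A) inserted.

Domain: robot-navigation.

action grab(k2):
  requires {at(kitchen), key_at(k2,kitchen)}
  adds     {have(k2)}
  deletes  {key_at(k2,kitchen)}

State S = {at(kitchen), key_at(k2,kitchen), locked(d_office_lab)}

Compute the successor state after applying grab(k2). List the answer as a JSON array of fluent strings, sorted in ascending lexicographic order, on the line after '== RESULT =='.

Progress:
  pre ⊆ S: {at(kitchen), key_at(k2,kitchen)} ⊆ S  — applicable
  S \ del = {at(kitchen), locked(d_office_lab)}
  ∪ add   = {at(kitchen), have(k2), locked(d_office_lab)}

== RESULT ==
["at(kitchen)", "have(k2)", "locked(d_office_lab)"]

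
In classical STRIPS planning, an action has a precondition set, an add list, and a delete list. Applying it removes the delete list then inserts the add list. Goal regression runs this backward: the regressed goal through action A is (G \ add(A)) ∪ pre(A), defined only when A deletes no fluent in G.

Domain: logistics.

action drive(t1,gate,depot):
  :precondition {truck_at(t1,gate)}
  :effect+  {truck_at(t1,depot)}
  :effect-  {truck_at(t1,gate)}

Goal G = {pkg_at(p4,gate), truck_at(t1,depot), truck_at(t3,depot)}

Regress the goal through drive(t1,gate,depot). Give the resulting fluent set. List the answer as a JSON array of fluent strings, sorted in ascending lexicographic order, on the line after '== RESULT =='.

Compute (G \ add) ∪ pre:
  G ∩ del = {}  (empty — regression defined)
  G \ add = {pkg_at(p4,gate), truck_at(t1,depot), truck_at(t3,depot)} \ {truck_at(t1,depot)} = {pkg_at(p4,gate), truck_at(t3,depot)}
  ∪ pre   = {pkg_at(p4,gate), truck_at(t3,depot)} ∪ {truck_at(t1,gate)}
          = {pkg_at(p4,gate), truck_at(t1,gate), truck_at(t3,depot)}

== RESULT ==
["pkg_at(p4,gate)", "truck_at(t1,gate)", "truck_at(t3,depot)"]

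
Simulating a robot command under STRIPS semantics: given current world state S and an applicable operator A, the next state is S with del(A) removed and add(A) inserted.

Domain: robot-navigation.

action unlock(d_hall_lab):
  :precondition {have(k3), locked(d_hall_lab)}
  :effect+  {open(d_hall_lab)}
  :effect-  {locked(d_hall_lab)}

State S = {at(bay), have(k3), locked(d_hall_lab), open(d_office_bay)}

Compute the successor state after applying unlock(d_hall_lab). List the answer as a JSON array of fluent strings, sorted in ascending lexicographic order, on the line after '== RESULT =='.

Progress:
  pre ⊆ S: {have(k3), locked(d_hall_lab)} ⊆ S  — applicable
  S \ del = {at(bay), have(k3), open(d_office_bay)}
  ∪ add   = {at(bay), have(k3), open(d_hall_lab), open(d_office_bay)}

== RESULT ==
["at(bay)", "have(k3)", "open(d_hall_lab)", "open(d_office_bay)"]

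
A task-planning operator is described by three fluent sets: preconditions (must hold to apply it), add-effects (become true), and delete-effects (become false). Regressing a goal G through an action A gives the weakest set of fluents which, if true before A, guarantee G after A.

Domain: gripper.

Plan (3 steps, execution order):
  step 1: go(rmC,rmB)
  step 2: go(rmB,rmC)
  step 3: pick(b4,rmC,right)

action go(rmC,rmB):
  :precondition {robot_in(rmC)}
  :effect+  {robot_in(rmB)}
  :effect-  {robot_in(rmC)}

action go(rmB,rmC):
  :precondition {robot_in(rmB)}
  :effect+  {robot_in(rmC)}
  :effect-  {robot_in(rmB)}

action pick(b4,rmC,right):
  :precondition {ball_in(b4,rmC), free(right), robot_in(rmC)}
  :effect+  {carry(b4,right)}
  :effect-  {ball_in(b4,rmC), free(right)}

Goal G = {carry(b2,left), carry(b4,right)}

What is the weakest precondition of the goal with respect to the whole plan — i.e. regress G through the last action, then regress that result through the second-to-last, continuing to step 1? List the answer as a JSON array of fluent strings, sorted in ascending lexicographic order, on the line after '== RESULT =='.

Work backward from the goal:
  through step 3 (pick(b4,rmC,right)): drop {carry(b4,right)}, keep {carry(b2,left)}, require {ball_in(b4,rmC), free(right), robot_in(rmC)}
    → {ball_in(b4,rmC), carry(b2,left), free(right), robot_in(rmC)}
  through step 2 (go(rmB,rmC)): drop {robot_in(rmC)}, keep {ball_in(b4,rmC), carry(b2,left), free(right)}, require {robot_in(rmB)}
    → {ball_in(b4,rmC), carry(b2,left), free(right), robot_in(rmB)}
  through step 1 (go(rmC,rmB)): drop {robot_in(rmB)}, keep {ball_in(b4,rmC), carry(b2,left), free(right)}, require {robot_in(rmC)}
    → {ball_in(b4,rmC), carry(b2,left), free(right), robot_in(rmC)}

== RESULT ==
["ball_in(b4,rmC)", "carry(b2,left)", "free(right)", "robot_in(rmC)"]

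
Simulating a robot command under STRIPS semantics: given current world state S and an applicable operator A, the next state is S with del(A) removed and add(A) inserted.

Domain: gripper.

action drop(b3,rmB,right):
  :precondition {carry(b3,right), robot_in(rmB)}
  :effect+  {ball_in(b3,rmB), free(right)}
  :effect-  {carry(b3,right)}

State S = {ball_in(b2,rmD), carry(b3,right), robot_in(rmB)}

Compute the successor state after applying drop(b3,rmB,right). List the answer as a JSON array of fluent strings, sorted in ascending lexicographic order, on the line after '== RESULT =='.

Compute (S \ del) ∪ add:
  pre ⊆ S: {carry(b3,right), robot_in(rmB)} ⊆ S  — applicable
  S \ del = {ball_in(b2,rmD), robot_in(rmB)}
  ∪ add   = {ball_in(b2,rmD), ball_in(b3,rmB), free(right), robot_in(rmB)}

== RESULT ==
["ball_in(b2,rmD)", "ball_in(b3,rmB)", "free(right)", "robot_in(rmB)"]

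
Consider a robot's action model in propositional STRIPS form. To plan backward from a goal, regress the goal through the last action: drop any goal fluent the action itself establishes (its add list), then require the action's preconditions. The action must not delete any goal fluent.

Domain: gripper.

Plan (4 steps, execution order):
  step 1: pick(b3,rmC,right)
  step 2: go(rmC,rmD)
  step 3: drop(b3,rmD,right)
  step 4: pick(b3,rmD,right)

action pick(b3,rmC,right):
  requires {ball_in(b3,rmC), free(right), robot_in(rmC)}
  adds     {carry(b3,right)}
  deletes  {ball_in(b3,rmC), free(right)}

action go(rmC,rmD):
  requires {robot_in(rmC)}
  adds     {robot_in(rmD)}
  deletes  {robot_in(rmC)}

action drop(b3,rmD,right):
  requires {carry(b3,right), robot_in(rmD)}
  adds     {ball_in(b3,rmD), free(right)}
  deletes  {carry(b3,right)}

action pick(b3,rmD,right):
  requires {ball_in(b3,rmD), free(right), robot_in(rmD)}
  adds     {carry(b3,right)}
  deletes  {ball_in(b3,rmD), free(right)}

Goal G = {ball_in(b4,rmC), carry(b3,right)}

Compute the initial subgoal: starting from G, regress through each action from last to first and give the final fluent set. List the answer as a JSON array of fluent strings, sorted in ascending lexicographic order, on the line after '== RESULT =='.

Regress step by step:
  through step 4 (pick(b3,rmD,right)): drop {carry(b3,right)}, keep {ball_in(b4,rmC)}, require {ball_in(b3,rmD), free(right), robot_in(rmD)}
    → {ball_in(b3,rmD), ball_in(b4,rmC), free(right), robot_in(rmD)}
  through step 3 (drop(b3,rmD,right)): drop {ball_in(b3,rmD), free(right)}, keep {ball_in(b4,rmC), robot_in(rmD)}, require {carry(b3,right), robot_in(rmD)}
    → {ball_in(b4,rmC), carry(b3,right), robot_in(rmD)}
  through step 2 (go(rmC,rmD)): drop {robot_in(rmD)}, keep {ball_in(b4,rmC), carry(b3,right)}, require {robot_in(rmC)}
    → {ball_in(b4,rmC), carry(b3,right), robot_in(rmC)}
  through step 1 (pick(b3,rmC,right)): drop {carry(b3,right)}, keep {ball_in(b4,rmC), robot_in(rmC)}, require {ball_in(b3,rmC), free(right), robot_in(rmC)}
    → {ball_in(b3,rmC), ball_in(b4,rmC), free(right), robot_in(rmC)}

== RESULT ==
["ball_in(b3,rmC)", "ball_in(b4,rmC)", "free(right)", "robot_in(rmC)"]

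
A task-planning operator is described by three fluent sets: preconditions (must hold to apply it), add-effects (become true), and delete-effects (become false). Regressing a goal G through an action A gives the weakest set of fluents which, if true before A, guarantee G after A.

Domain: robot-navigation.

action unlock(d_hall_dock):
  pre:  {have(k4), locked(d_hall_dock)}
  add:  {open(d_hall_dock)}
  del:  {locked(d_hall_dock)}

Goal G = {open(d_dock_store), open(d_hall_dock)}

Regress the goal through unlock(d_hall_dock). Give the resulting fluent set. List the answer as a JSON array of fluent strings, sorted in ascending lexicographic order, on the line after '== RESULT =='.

Regress:
  G ∩ del = {}  (empty — regression defined)
  G \ add = {open(d_dock_store), open(d_hall_dock)} \ {open(d_hall_dock)} = {open(d_dock_store)}
  ∪ pre   = {open(d_dock_store)} ∪ {have(k4), locked(d_hall_dock)}
          = {have(k4), locked(d_hall_dock), open(d_dock_store)}

== RESULT ==
["have(k4)", "locked(d_hall_dock)", "open(d_dock_store)"]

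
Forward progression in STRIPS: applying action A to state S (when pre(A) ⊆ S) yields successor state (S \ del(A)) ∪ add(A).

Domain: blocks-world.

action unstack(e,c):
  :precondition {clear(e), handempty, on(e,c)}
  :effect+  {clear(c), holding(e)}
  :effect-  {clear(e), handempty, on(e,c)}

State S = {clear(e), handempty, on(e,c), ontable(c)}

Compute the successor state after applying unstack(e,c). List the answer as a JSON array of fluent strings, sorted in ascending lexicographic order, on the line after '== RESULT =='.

Compute (S \ del) ∪ add:
  pre ⊆ S: {clear(e), handempty, on(e,c)} ⊆ S  — applicable
  S \ del = {ontable(c)}
  ∪ add   = {clear(c), holding(e), ontable(c)}

== RESULT ==
["clear(c)", "holding(e)", "ontable(c)"]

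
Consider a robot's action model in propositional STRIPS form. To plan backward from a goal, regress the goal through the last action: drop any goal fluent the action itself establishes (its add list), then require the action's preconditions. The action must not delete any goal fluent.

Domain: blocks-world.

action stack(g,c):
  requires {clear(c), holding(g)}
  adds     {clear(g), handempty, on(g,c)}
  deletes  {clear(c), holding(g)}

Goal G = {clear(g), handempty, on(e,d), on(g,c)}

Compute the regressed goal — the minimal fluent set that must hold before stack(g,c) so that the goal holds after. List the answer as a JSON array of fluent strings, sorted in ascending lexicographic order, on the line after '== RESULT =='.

Compute (G \ add) ∪ pre:
  G ∩ del = {}  (empty — regression defined)
  G \ add = {clear(g), handempty, on(e,d), on(g,c)} \ {clear(g), handempty, on(g,c)} = {on(e,d)}
  ∪ pre   = {on(e,d)} ∪ {clear(c), holding(g)}
          = {clear(c), holding(g), on(e,d)}

== RESULT ==
["clear(c)", "holding(g)", "on(e,d)"]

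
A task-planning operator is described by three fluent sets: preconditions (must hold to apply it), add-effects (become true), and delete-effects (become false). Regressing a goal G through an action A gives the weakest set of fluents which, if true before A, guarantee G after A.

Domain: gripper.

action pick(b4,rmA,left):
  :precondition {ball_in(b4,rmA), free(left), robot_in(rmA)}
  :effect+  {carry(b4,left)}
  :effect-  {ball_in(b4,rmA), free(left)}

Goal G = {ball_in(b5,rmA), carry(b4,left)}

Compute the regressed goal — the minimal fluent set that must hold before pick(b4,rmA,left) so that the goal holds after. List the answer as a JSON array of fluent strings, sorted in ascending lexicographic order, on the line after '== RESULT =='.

Regress:
  G ∩ del = {}  (empty — regression defined)
  G \ add = {ball_in(b5,rmA), carry(b4,left)} \ {carry(b4,left)} = {ball_in(b5,rmA)}
  ∪ pre   = {ball_in(b5,rmA)} ∪ {ball_in(b4,rmA), free(left), robot_in(rmA)}
          = {ball_in(b4,rmA), ball_in(b5,rmA), free(left), robot_in(rmA)}

== RESULT ==
["ball_in(b4,rmA)", "ball_in(b5,rmA)", "free(left)", "robot_in(rmA)"]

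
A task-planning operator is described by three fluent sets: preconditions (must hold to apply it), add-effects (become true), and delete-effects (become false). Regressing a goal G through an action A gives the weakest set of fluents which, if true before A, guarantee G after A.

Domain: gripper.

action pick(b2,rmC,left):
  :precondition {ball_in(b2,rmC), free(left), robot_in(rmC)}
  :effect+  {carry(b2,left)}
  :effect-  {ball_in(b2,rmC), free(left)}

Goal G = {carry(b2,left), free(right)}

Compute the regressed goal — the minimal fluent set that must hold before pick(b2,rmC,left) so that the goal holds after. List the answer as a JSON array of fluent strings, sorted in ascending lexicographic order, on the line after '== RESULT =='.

Compute (G \ add) ∪ pre:
  G ∩ del = {}  (empty — regression defined)
  G \ add = {carry(b2,left), free(right)} \ {carry(b2,left)} = {free(right)}
  ∪ pre   = {free(right)} ∪ {ball_in(b2,rmC), free(left), robot_in(rmC)}
          = {ball_in(b2,rmC), free(left), free(right), robot_in(rmC)}

== RESULT ==
["ball_in(b2,rmC)", "free(left)", "free(right)", "robot_in(rmC)"]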